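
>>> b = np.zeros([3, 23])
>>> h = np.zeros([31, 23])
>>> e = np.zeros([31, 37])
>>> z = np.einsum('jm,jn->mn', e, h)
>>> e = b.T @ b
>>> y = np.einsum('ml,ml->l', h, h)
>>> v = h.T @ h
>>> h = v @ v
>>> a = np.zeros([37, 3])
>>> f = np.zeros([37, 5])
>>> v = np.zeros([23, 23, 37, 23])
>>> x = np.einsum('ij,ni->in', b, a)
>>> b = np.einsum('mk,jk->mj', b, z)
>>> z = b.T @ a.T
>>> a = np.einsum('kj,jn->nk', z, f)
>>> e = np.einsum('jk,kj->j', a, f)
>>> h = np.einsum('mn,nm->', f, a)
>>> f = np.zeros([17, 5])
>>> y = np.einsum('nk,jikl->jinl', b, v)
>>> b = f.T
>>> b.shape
(5, 17)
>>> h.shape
()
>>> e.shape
(5,)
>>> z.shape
(37, 37)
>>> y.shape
(23, 23, 3, 23)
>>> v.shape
(23, 23, 37, 23)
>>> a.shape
(5, 37)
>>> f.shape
(17, 5)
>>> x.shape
(3, 37)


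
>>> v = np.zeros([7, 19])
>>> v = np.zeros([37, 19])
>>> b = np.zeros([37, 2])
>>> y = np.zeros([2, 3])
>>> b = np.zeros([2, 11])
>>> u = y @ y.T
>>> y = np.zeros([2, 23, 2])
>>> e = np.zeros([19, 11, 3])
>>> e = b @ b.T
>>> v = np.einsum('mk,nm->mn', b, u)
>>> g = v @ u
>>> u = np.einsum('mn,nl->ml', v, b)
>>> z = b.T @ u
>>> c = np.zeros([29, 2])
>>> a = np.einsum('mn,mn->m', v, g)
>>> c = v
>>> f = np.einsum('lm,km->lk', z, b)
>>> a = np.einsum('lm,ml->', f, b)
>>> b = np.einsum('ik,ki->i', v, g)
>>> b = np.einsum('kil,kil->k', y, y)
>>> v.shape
(2, 2)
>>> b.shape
(2,)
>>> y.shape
(2, 23, 2)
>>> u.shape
(2, 11)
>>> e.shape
(2, 2)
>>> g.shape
(2, 2)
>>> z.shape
(11, 11)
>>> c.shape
(2, 2)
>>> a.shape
()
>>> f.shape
(11, 2)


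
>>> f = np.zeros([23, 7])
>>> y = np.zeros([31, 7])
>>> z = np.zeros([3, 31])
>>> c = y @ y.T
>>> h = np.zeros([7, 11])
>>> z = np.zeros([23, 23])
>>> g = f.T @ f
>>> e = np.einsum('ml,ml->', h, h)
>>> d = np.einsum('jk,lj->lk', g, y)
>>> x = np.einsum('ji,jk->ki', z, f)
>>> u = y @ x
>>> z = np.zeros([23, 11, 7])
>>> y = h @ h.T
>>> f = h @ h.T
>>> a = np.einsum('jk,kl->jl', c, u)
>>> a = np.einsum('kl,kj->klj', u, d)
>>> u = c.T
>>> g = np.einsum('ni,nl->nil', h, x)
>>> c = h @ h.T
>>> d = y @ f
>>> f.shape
(7, 7)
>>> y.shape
(7, 7)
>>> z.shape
(23, 11, 7)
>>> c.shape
(7, 7)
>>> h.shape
(7, 11)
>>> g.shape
(7, 11, 23)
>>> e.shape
()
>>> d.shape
(7, 7)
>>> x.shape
(7, 23)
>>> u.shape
(31, 31)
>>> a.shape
(31, 23, 7)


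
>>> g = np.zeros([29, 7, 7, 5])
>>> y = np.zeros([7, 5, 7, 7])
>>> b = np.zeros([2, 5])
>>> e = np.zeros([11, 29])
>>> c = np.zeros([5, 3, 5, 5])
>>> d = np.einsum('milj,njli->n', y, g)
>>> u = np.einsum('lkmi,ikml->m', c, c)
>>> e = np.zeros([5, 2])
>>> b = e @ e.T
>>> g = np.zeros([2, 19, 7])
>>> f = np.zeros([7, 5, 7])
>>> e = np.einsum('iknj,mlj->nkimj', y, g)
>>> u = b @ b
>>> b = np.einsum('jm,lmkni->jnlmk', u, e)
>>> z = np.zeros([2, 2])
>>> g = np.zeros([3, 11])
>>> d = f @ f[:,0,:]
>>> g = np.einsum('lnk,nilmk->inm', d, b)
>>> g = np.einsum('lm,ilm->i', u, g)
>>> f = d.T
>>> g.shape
(2,)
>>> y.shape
(7, 5, 7, 7)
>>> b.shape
(5, 2, 7, 5, 7)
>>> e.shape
(7, 5, 7, 2, 7)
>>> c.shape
(5, 3, 5, 5)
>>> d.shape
(7, 5, 7)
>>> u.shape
(5, 5)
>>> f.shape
(7, 5, 7)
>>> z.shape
(2, 2)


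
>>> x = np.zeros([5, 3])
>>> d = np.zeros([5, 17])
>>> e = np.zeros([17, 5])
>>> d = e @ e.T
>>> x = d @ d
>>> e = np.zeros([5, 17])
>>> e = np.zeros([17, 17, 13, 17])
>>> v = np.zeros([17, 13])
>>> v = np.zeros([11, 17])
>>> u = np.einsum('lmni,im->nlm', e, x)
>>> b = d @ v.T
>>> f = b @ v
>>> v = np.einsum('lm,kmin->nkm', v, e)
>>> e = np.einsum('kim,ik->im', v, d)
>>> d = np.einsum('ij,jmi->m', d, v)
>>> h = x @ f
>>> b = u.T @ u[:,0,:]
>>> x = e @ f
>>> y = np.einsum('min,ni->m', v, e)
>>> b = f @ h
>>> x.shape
(17, 17)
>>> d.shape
(17,)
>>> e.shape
(17, 17)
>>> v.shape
(17, 17, 17)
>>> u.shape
(13, 17, 17)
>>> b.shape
(17, 17)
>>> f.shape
(17, 17)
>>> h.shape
(17, 17)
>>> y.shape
(17,)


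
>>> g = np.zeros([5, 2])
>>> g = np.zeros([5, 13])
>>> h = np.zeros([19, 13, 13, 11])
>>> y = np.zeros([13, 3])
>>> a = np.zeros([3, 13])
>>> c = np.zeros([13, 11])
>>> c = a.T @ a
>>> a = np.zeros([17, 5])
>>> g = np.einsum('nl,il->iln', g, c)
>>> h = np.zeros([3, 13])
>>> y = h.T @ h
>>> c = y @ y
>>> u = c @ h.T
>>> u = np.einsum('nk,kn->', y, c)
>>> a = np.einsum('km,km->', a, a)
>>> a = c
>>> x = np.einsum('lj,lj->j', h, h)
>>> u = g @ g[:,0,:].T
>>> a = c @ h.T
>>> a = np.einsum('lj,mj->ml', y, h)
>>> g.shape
(13, 13, 5)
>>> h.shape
(3, 13)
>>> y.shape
(13, 13)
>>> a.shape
(3, 13)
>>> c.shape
(13, 13)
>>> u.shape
(13, 13, 13)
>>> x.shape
(13,)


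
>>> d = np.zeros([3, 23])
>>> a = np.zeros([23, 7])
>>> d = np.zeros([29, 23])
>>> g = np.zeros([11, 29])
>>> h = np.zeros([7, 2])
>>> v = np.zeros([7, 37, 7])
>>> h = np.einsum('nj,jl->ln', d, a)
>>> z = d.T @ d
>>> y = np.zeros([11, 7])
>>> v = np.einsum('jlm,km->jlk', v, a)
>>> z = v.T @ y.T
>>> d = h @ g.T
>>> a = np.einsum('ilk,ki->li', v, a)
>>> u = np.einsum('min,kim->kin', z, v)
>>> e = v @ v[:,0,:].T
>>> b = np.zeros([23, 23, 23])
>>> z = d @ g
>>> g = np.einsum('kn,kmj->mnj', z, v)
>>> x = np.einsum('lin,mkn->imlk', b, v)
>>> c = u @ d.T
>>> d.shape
(7, 11)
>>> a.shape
(37, 7)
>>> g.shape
(37, 29, 23)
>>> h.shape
(7, 29)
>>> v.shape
(7, 37, 23)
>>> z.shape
(7, 29)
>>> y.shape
(11, 7)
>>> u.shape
(7, 37, 11)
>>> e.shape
(7, 37, 7)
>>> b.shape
(23, 23, 23)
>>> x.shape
(23, 7, 23, 37)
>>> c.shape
(7, 37, 7)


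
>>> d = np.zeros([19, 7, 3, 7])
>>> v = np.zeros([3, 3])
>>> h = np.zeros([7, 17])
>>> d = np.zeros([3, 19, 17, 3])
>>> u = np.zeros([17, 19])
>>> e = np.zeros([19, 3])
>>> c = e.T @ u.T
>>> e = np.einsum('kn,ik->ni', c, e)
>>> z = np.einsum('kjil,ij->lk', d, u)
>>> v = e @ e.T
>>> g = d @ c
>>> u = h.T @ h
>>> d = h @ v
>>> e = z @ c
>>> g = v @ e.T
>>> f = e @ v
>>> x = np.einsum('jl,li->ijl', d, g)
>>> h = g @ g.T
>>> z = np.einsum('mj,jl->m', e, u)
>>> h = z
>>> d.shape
(7, 17)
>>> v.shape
(17, 17)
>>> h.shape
(3,)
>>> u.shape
(17, 17)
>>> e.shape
(3, 17)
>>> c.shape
(3, 17)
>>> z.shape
(3,)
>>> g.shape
(17, 3)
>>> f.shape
(3, 17)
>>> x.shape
(3, 7, 17)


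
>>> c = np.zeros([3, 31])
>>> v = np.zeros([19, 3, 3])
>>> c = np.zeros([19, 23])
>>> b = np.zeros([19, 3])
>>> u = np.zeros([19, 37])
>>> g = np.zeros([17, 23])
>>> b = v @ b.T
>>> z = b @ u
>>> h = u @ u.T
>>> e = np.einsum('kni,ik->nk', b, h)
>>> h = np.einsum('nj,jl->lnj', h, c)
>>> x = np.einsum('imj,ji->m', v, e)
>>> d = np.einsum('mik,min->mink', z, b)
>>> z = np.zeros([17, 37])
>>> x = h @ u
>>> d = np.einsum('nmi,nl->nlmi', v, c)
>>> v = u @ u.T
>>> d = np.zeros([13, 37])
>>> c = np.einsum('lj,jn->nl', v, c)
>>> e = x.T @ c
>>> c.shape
(23, 19)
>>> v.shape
(19, 19)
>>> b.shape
(19, 3, 19)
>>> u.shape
(19, 37)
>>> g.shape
(17, 23)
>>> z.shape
(17, 37)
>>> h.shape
(23, 19, 19)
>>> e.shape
(37, 19, 19)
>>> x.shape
(23, 19, 37)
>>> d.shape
(13, 37)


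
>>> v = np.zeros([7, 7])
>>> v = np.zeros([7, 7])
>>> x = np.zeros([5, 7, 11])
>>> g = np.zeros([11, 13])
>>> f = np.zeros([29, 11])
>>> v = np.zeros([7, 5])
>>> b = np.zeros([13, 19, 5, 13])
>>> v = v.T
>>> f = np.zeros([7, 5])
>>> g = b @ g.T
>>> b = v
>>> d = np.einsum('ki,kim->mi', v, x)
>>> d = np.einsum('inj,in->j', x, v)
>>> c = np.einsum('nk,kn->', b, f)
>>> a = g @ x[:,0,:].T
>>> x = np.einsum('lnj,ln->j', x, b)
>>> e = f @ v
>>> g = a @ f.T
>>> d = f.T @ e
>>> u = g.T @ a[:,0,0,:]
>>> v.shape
(5, 7)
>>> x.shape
(11,)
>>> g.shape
(13, 19, 5, 7)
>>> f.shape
(7, 5)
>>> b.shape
(5, 7)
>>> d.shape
(5, 7)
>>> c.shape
()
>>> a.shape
(13, 19, 5, 5)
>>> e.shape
(7, 7)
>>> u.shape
(7, 5, 19, 5)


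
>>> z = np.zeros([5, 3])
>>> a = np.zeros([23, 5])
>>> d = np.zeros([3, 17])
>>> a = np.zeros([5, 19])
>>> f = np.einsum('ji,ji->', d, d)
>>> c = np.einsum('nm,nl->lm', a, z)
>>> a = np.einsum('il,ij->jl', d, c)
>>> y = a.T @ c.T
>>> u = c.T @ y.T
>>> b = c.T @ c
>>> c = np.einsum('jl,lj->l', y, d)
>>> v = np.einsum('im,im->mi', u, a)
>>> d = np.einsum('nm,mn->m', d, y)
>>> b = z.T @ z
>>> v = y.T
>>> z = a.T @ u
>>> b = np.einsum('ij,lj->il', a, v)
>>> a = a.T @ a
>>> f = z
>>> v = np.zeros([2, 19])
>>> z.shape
(17, 17)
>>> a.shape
(17, 17)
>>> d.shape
(17,)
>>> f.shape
(17, 17)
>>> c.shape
(3,)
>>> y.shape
(17, 3)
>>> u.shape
(19, 17)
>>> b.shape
(19, 3)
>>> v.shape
(2, 19)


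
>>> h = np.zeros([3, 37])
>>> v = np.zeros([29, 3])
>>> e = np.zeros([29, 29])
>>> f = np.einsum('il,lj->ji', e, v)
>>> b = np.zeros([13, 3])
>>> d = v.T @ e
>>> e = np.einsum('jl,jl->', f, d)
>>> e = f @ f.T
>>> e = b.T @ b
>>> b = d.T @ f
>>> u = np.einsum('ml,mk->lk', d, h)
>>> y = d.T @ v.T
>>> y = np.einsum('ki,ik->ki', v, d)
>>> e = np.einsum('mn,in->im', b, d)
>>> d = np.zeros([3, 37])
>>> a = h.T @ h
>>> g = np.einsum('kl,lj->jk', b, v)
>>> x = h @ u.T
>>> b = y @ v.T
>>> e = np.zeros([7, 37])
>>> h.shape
(3, 37)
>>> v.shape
(29, 3)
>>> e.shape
(7, 37)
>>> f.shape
(3, 29)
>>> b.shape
(29, 29)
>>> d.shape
(3, 37)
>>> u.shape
(29, 37)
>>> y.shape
(29, 3)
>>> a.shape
(37, 37)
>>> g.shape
(3, 29)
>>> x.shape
(3, 29)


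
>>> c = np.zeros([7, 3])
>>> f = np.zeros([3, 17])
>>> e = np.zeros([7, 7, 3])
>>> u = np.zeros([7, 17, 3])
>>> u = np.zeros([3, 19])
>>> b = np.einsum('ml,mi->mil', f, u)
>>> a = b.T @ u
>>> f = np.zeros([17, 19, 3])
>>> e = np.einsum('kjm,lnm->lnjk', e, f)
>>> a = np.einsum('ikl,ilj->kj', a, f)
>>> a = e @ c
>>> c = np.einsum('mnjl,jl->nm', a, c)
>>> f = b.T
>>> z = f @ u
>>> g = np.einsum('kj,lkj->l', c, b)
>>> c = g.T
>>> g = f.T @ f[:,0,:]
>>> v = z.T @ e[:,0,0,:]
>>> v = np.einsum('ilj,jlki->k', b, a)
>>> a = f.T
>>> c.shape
(3,)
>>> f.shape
(17, 19, 3)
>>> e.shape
(17, 19, 7, 7)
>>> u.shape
(3, 19)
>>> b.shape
(3, 19, 17)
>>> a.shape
(3, 19, 17)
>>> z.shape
(17, 19, 19)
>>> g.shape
(3, 19, 3)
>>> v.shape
(7,)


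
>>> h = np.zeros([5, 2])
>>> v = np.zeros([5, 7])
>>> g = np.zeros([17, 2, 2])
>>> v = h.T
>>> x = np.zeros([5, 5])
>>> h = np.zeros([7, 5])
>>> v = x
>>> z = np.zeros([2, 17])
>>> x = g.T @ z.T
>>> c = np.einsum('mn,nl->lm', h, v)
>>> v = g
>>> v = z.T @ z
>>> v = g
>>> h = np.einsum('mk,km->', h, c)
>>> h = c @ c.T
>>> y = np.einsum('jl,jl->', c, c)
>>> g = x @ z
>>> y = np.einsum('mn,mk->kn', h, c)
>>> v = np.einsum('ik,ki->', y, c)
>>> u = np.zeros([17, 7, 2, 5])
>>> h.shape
(5, 5)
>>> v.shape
()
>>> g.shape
(2, 2, 17)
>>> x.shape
(2, 2, 2)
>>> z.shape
(2, 17)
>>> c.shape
(5, 7)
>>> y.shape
(7, 5)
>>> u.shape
(17, 7, 2, 5)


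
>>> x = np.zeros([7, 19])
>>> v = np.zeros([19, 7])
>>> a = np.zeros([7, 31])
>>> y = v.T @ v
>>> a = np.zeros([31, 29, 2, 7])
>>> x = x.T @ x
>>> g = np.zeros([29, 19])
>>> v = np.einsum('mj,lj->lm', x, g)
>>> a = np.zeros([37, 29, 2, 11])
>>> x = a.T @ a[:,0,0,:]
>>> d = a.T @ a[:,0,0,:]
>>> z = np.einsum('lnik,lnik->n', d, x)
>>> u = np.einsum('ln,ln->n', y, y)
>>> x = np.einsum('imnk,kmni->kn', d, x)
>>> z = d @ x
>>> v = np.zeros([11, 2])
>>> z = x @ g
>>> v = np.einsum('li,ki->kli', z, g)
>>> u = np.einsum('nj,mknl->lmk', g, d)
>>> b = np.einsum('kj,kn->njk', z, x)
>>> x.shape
(11, 29)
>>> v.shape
(29, 11, 19)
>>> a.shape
(37, 29, 2, 11)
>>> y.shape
(7, 7)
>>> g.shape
(29, 19)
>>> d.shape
(11, 2, 29, 11)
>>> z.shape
(11, 19)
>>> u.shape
(11, 11, 2)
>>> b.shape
(29, 19, 11)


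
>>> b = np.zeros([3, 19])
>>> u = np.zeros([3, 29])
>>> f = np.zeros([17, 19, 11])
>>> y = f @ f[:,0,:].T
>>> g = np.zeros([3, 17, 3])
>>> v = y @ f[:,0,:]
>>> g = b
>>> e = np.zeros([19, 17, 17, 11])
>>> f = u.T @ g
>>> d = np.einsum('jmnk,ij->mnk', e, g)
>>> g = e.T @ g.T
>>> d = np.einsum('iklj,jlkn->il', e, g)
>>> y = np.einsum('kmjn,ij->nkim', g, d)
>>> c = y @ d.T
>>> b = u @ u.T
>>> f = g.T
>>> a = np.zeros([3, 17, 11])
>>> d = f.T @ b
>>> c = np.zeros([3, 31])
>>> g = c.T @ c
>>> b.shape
(3, 3)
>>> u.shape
(3, 29)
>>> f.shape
(3, 17, 17, 11)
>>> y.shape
(3, 11, 19, 17)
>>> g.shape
(31, 31)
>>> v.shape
(17, 19, 11)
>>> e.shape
(19, 17, 17, 11)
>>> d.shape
(11, 17, 17, 3)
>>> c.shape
(3, 31)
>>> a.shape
(3, 17, 11)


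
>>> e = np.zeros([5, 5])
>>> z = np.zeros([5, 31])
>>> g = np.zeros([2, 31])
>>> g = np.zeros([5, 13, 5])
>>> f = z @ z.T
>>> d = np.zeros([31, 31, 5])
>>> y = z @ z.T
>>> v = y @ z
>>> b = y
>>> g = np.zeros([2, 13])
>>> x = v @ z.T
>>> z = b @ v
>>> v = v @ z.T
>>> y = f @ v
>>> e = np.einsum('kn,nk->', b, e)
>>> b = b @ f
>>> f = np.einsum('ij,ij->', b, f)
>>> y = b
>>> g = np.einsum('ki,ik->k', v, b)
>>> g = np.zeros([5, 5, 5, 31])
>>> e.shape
()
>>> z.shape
(5, 31)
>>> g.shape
(5, 5, 5, 31)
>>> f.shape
()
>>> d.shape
(31, 31, 5)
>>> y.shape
(5, 5)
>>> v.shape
(5, 5)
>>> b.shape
(5, 5)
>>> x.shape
(5, 5)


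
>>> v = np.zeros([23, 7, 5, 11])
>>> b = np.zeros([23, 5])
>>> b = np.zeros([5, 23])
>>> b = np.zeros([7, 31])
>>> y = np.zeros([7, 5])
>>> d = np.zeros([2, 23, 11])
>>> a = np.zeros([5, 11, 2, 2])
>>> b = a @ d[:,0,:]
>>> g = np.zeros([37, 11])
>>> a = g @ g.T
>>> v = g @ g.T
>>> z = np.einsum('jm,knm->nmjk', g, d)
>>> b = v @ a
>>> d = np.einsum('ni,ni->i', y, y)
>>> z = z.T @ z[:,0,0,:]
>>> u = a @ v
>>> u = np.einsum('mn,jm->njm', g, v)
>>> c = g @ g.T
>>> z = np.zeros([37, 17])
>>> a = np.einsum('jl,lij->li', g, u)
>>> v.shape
(37, 37)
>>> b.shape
(37, 37)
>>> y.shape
(7, 5)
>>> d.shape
(5,)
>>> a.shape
(11, 37)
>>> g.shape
(37, 11)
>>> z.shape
(37, 17)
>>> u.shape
(11, 37, 37)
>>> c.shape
(37, 37)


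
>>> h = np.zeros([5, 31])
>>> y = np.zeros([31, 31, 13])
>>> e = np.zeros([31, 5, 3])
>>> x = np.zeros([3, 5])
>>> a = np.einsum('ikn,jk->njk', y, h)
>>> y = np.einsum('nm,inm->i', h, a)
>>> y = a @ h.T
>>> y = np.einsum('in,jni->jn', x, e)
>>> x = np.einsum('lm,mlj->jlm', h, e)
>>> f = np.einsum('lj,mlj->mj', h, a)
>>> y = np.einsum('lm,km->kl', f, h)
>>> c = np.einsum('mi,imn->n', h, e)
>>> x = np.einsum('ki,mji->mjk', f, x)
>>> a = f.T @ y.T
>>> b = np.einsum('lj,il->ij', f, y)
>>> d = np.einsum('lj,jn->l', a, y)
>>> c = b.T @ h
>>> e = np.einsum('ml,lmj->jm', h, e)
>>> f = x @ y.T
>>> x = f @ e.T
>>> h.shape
(5, 31)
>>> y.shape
(5, 13)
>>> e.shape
(3, 5)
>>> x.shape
(3, 5, 3)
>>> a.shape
(31, 5)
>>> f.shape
(3, 5, 5)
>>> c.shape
(31, 31)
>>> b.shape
(5, 31)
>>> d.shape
(31,)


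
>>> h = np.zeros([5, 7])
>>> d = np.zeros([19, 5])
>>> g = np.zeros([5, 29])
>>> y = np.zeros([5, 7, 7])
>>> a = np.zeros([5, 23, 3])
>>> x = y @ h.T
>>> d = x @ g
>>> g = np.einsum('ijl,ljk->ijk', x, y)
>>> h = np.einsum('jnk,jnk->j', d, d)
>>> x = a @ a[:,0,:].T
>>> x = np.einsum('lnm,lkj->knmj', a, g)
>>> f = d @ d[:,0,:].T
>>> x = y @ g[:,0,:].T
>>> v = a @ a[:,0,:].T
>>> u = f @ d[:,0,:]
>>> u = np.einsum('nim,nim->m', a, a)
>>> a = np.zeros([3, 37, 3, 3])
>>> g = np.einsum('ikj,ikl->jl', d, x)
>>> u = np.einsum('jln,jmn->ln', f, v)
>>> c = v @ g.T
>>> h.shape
(5,)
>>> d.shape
(5, 7, 29)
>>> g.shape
(29, 5)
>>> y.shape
(5, 7, 7)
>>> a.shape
(3, 37, 3, 3)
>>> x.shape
(5, 7, 5)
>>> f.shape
(5, 7, 5)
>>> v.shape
(5, 23, 5)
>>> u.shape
(7, 5)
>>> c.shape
(5, 23, 29)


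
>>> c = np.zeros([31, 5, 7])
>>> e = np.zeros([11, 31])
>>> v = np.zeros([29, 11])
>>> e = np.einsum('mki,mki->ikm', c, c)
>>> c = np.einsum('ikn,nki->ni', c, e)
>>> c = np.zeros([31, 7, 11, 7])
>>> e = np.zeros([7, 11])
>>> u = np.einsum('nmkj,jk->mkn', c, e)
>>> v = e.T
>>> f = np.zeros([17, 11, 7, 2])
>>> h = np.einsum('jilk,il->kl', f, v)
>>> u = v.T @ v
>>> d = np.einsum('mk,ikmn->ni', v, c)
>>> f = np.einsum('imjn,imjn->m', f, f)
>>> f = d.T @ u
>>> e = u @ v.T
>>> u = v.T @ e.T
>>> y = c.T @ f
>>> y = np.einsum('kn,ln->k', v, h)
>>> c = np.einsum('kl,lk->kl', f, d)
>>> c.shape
(31, 7)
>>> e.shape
(7, 11)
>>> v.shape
(11, 7)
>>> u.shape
(7, 7)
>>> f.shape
(31, 7)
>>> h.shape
(2, 7)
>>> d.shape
(7, 31)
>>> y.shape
(11,)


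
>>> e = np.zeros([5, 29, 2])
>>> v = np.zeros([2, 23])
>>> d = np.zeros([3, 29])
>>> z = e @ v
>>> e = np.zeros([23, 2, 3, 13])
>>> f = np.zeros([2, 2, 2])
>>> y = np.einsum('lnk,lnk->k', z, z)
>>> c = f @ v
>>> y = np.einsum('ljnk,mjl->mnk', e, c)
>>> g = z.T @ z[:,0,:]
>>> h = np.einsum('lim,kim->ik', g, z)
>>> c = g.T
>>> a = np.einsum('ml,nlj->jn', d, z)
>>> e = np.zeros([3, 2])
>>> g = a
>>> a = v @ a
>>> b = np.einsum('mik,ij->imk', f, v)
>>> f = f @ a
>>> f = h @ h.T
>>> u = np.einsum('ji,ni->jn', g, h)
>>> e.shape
(3, 2)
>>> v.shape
(2, 23)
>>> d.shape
(3, 29)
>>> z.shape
(5, 29, 23)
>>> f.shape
(29, 29)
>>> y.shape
(2, 3, 13)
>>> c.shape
(23, 29, 23)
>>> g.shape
(23, 5)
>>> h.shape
(29, 5)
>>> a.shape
(2, 5)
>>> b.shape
(2, 2, 2)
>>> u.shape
(23, 29)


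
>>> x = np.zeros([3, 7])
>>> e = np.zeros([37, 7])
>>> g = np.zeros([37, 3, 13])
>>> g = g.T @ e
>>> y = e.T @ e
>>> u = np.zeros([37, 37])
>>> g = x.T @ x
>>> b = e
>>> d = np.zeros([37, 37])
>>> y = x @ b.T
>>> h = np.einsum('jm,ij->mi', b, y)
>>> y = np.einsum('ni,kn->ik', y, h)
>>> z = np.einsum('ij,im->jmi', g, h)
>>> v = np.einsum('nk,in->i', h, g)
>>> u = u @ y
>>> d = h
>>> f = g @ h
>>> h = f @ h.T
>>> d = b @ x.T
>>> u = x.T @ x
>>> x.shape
(3, 7)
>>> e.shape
(37, 7)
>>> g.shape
(7, 7)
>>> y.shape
(37, 7)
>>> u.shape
(7, 7)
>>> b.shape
(37, 7)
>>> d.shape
(37, 3)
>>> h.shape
(7, 7)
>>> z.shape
(7, 3, 7)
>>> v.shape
(7,)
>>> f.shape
(7, 3)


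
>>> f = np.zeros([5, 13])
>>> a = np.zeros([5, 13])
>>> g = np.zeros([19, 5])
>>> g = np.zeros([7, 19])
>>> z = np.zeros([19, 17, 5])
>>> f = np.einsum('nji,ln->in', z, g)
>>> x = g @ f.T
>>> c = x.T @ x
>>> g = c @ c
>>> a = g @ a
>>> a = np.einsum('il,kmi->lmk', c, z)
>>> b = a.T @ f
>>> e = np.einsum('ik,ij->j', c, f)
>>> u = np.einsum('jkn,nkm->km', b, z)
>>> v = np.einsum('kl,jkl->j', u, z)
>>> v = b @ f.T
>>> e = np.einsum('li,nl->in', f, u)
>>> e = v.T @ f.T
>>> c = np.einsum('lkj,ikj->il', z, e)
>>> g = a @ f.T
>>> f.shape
(5, 19)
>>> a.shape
(5, 17, 19)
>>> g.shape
(5, 17, 5)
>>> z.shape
(19, 17, 5)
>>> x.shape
(7, 5)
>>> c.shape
(5, 19)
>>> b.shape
(19, 17, 19)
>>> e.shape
(5, 17, 5)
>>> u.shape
(17, 5)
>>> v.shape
(19, 17, 5)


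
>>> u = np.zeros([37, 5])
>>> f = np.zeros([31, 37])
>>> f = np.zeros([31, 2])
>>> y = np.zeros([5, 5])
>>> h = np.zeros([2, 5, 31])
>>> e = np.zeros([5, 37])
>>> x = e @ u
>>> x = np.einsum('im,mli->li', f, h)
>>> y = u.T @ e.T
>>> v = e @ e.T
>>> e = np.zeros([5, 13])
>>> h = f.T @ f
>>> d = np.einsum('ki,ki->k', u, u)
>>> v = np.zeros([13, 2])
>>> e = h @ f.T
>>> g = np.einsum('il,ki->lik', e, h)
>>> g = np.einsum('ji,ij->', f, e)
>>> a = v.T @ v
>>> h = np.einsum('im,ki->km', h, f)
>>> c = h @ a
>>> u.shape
(37, 5)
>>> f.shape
(31, 2)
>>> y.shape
(5, 5)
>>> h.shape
(31, 2)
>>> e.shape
(2, 31)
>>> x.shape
(5, 31)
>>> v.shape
(13, 2)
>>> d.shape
(37,)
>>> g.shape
()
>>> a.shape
(2, 2)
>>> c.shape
(31, 2)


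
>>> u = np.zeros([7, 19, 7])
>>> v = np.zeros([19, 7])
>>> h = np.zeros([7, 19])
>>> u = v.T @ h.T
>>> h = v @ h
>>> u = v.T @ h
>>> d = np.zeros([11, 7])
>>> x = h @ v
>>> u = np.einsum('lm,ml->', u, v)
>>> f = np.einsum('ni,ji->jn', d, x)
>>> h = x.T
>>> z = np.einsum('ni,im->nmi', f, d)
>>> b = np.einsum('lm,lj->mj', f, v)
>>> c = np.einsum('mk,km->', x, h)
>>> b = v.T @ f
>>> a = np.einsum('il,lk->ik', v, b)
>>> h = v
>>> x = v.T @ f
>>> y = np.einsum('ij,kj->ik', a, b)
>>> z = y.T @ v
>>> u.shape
()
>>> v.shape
(19, 7)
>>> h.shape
(19, 7)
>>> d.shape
(11, 7)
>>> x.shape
(7, 11)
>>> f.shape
(19, 11)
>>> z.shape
(7, 7)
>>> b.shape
(7, 11)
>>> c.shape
()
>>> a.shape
(19, 11)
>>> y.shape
(19, 7)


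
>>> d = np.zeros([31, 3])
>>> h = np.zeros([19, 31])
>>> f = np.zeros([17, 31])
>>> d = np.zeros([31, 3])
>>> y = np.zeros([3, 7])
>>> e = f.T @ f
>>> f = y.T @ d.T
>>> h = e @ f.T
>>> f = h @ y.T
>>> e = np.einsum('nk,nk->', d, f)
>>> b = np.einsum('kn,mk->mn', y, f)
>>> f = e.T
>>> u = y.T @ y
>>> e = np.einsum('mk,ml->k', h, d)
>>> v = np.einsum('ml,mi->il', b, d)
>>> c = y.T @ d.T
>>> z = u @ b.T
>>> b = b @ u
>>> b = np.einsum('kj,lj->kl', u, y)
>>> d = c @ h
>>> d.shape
(7, 7)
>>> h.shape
(31, 7)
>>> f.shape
()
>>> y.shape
(3, 7)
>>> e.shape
(7,)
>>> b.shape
(7, 3)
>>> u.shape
(7, 7)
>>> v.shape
(3, 7)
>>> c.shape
(7, 31)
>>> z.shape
(7, 31)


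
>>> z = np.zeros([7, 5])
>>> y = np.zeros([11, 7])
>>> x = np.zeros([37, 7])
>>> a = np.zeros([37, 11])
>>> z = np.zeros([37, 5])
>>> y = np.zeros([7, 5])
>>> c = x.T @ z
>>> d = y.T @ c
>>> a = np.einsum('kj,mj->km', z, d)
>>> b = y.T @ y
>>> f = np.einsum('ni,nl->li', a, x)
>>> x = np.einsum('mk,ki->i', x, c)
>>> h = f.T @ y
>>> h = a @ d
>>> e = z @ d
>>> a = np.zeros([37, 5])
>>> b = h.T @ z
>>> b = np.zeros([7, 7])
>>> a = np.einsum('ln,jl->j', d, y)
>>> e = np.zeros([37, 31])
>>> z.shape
(37, 5)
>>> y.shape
(7, 5)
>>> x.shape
(5,)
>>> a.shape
(7,)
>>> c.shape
(7, 5)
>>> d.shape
(5, 5)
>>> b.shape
(7, 7)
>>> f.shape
(7, 5)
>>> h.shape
(37, 5)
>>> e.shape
(37, 31)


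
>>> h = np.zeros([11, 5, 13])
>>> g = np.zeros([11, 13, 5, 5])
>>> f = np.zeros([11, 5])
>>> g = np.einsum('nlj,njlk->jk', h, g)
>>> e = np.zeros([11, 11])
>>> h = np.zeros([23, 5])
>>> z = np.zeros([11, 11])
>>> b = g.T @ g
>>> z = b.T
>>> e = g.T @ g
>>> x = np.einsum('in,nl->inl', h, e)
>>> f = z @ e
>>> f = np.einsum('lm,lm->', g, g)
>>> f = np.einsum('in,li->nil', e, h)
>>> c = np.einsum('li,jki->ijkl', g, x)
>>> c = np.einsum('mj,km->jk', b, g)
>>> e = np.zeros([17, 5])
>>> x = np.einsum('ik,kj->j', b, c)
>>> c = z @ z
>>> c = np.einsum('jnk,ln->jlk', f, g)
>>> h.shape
(23, 5)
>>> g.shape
(13, 5)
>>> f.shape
(5, 5, 23)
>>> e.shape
(17, 5)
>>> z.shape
(5, 5)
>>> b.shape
(5, 5)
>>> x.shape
(13,)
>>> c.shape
(5, 13, 23)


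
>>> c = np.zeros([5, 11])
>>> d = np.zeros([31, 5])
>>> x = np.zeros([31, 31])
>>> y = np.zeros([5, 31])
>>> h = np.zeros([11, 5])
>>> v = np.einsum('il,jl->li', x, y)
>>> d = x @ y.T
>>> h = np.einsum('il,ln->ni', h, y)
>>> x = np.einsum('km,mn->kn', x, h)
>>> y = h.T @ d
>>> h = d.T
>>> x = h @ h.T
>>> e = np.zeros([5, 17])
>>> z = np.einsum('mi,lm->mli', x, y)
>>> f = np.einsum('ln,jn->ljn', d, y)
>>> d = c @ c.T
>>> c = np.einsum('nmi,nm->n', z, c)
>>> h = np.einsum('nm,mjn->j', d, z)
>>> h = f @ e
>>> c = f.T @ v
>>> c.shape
(5, 11, 31)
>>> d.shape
(5, 5)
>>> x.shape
(5, 5)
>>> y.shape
(11, 5)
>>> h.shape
(31, 11, 17)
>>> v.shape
(31, 31)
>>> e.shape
(5, 17)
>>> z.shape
(5, 11, 5)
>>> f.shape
(31, 11, 5)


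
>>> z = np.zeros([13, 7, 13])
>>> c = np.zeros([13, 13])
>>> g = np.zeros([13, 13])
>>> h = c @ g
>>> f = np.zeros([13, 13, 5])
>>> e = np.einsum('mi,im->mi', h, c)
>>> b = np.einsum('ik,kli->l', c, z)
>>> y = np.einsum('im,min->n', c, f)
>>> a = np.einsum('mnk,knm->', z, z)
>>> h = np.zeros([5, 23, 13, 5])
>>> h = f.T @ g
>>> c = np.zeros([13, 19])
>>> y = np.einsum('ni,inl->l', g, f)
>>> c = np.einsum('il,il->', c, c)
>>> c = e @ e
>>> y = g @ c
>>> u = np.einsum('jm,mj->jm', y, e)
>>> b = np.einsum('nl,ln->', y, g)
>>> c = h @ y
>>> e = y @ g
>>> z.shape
(13, 7, 13)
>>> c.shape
(5, 13, 13)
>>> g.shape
(13, 13)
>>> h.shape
(5, 13, 13)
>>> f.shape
(13, 13, 5)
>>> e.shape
(13, 13)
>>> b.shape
()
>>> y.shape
(13, 13)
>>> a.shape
()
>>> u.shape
(13, 13)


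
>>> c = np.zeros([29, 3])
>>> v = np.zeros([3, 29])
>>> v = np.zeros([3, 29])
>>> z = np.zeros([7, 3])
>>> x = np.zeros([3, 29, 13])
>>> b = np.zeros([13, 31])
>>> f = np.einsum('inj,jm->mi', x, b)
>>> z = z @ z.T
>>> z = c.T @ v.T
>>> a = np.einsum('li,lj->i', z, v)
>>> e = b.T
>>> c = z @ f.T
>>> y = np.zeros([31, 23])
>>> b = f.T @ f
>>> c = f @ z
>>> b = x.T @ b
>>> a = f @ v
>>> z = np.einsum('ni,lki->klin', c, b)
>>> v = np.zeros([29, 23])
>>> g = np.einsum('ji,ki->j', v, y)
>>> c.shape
(31, 3)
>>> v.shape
(29, 23)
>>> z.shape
(29, 13, 3, 31)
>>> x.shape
(3, 29, 13)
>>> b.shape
(13, 29, 3)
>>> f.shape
(31, 3)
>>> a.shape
(31, 29)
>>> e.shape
(31, 13)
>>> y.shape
(31, 23)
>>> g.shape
(29,)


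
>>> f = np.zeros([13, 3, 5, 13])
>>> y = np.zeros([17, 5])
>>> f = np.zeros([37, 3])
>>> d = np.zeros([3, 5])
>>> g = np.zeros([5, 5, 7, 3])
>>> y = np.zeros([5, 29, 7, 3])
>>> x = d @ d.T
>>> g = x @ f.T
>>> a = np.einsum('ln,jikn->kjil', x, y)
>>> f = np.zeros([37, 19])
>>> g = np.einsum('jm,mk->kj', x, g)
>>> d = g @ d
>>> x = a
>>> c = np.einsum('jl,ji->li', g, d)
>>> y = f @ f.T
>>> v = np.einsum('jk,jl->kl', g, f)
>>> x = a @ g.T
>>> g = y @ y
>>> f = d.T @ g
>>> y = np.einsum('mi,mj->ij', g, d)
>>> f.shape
(5, 37)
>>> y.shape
(37, 5)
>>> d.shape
(37, 5)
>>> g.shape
(37, 37)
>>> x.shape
(7, 5, 29, 37)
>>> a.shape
(7, 5, 29, 3)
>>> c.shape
(3, 5)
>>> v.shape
(3, 19)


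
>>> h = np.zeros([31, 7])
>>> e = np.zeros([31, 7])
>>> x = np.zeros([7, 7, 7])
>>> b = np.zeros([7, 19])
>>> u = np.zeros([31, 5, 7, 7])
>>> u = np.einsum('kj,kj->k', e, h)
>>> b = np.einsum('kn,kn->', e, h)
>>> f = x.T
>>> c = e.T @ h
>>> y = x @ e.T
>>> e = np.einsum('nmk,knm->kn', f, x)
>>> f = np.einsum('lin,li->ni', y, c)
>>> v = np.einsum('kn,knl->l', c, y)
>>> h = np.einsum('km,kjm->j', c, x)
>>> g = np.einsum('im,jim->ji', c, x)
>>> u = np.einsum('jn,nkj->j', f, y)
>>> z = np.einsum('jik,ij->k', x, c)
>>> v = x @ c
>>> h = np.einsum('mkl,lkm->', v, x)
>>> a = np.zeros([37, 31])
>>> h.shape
()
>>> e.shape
(7, 7)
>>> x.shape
(7, 7, 7)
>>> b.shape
()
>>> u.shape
(31,)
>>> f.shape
(31, 7)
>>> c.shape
(7, 7)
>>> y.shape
(7, 7, 31)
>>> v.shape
(7, 7, 7)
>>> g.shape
(7, 7)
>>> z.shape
(7,)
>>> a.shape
(37, 31)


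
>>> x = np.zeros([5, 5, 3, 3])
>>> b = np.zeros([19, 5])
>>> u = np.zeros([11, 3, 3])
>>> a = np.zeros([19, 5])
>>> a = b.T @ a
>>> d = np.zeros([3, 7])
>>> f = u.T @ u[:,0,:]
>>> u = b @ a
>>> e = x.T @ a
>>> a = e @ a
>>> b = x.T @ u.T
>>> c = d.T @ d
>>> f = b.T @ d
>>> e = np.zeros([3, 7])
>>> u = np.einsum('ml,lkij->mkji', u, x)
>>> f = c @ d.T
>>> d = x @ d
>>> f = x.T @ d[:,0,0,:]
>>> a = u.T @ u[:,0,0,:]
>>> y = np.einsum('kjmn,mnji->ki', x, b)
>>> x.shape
(5, 5, 3, 3)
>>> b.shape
(3, 3, 5, 19)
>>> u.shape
(19, 5, 3, 3)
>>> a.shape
(3, 3, 5, 3)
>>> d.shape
(5, 5, 3, 7)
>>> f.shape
(3, 3, 5, 7)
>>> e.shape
(3, 7)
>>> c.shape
(7, 7)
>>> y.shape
(5, 19)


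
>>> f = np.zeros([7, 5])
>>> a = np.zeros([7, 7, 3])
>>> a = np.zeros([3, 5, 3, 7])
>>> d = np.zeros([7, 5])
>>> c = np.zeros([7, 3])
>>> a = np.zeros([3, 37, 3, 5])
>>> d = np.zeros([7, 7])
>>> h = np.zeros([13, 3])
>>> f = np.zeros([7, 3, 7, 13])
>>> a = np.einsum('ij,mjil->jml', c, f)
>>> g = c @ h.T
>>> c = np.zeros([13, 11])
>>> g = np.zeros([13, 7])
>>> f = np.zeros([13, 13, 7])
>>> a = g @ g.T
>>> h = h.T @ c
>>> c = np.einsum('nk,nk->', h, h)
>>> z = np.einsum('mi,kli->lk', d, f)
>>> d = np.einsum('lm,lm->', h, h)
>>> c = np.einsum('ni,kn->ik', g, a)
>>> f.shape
(13, 13, 7)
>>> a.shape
(13, 13)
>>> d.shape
()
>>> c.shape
(7, 13)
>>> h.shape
(3, 11)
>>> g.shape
(13, 7)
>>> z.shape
(13, 13)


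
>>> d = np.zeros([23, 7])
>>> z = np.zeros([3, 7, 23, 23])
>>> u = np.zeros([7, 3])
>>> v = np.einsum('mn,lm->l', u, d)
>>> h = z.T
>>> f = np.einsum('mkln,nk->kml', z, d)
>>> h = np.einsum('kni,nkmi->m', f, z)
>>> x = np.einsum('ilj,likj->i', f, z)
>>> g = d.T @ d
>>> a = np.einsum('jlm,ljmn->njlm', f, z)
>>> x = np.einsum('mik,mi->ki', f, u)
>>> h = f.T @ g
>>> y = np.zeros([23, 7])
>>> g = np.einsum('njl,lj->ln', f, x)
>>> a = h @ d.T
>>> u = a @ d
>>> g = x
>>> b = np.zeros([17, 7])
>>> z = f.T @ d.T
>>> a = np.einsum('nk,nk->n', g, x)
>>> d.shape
(23, 7)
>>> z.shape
(23, 3, 23)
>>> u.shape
(23, 3, 7)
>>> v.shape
(23,)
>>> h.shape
(23, 3, 7)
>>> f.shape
(7, 3, 23)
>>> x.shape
(23, 3)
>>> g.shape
(23, 3)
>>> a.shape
(23,)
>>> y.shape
(23, 7)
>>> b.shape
(17, 7)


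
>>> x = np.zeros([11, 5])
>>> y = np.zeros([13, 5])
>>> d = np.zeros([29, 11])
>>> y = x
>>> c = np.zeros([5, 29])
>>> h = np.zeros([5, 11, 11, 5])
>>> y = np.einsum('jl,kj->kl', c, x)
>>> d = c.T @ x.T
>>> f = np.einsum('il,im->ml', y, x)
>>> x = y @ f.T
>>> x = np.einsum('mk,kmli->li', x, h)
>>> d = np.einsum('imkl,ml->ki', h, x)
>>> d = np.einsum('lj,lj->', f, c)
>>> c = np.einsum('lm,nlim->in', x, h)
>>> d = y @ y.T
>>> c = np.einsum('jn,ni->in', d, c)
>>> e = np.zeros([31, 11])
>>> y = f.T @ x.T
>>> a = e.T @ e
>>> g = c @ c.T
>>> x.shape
(11, 5)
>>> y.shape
(29, 11)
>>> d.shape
(11, 11)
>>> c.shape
(5, 11)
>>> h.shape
(5, 11, 11, 5)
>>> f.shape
(5, 29)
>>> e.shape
(31, 11)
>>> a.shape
(11, 11)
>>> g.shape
(5, 5)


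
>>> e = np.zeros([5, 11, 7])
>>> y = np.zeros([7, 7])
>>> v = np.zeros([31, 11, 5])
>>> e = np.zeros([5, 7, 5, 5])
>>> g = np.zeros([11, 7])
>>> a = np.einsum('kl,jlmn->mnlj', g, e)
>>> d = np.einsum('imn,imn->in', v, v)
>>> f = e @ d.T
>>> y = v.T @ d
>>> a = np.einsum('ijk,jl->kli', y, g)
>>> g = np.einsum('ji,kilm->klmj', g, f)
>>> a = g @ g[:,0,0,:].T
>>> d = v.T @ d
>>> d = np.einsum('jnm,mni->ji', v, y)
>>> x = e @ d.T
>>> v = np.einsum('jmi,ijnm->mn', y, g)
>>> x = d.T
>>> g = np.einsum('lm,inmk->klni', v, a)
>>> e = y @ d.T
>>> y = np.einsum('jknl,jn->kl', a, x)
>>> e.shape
(5, 11, 31)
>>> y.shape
(5, 5)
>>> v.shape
(11, 31)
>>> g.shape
(5, 11, 5, 5)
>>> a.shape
(5, 5, 31, 5)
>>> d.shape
(31, 5)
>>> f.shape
(5, 7, 5, 31)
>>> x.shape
(5, 31)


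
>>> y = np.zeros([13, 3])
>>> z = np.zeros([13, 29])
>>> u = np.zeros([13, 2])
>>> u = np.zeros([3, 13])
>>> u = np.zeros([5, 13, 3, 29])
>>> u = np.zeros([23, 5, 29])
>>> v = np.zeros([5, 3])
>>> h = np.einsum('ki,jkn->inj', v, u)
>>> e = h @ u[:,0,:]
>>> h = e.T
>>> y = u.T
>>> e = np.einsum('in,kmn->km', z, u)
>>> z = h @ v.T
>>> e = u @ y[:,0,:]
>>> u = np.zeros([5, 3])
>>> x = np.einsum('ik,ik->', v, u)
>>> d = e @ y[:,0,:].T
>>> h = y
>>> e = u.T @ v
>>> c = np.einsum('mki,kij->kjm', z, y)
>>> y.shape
(29, 5, 23)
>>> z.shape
(29, 29, 5)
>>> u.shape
(5, 3)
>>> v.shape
(5, 3)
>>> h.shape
(29, 5, 23)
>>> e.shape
(3, 3)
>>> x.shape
()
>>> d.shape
(23, 5, 29)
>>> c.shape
(29, 23, 29)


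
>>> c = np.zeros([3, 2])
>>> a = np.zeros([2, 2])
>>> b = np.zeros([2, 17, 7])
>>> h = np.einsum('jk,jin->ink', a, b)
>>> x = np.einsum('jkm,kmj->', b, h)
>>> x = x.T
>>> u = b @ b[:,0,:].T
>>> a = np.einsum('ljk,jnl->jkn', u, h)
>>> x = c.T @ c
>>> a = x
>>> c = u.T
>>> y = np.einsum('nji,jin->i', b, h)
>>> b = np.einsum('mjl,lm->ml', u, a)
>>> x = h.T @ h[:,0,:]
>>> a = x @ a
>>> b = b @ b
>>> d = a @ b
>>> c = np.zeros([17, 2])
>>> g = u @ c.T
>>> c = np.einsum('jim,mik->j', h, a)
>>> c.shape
(17,)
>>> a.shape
(2, 7, 2)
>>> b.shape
(2, 2)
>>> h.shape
(17, 7, 2)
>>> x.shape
(2, 7, 2)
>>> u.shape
(2, 17, 2)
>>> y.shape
(7,)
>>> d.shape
(2, 7, 2)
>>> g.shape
(2, 17, 17)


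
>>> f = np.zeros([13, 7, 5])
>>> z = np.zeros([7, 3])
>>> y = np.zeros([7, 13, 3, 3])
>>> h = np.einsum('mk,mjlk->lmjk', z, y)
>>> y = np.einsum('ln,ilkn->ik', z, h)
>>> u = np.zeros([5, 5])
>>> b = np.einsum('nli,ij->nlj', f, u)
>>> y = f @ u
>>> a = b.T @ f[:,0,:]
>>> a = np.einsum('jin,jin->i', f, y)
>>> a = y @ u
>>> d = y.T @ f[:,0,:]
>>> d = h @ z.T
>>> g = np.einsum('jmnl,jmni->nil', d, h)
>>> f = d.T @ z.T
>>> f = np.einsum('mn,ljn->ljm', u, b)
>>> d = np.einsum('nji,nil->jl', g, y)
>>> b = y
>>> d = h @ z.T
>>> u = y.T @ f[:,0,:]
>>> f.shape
(13, 7, 5)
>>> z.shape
(7, 3)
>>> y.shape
(13, 7, 5)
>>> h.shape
(3, 7, 13, 3)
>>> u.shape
(5, 7, 5)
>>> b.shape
(13, 7, 5)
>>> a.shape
(13, 7, 5)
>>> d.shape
(3, 7, 13, 7)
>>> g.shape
(13, 3, 7)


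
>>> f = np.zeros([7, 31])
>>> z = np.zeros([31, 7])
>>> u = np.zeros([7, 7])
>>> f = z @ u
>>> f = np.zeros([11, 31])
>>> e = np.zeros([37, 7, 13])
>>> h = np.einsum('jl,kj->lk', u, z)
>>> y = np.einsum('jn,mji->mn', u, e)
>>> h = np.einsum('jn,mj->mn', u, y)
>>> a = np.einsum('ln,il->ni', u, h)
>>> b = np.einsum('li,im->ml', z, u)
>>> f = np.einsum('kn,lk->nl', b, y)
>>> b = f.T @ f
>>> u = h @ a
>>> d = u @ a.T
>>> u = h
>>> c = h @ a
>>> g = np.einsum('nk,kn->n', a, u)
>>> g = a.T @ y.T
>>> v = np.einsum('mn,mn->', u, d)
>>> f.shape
(31, 37)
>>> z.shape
(31, 7)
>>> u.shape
(37, 7)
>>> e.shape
(37, 7, 13)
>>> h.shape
(37, 7)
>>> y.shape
(37, 7)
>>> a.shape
(7, 37)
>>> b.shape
(37, 37)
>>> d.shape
(37, 7)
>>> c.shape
(37, 37)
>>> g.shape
(37, 37)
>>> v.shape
()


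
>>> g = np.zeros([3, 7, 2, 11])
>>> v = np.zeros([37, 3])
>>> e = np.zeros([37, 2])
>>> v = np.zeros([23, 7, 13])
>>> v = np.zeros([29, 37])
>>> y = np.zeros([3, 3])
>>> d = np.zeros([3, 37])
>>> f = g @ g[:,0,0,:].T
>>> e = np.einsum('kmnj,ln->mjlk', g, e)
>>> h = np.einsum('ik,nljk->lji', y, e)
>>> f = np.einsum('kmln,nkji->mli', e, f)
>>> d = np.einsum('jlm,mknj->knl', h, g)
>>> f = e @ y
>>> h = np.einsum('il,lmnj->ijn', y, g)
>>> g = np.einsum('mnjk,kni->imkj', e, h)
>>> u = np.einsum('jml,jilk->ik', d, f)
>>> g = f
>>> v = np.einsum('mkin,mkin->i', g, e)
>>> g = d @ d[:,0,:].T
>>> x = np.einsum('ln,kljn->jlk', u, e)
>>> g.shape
(7, 2, 7)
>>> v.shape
(37,)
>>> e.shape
(7, 11, 37, 3)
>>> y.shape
(3, 3)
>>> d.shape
(7, 2, 37)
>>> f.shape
(7, 11, 37, 3)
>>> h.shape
(3, 11, 2)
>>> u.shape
(11, 3)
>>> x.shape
(37, 11, 7)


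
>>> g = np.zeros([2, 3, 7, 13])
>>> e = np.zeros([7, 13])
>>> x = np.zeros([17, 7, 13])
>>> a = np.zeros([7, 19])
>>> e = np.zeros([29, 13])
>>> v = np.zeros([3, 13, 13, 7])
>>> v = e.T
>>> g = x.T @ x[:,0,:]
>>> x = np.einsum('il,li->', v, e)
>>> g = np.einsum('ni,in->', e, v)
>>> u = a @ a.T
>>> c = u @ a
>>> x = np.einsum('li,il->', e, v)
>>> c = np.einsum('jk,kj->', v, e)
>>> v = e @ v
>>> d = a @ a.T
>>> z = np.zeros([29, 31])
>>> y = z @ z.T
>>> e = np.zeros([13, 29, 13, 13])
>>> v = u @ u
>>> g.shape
()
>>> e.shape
(13, 29, 13, 13)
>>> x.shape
()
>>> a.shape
(7, 19)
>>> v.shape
(7, 7)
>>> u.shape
(7, 7)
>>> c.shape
()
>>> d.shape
(7, 7)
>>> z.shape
(29, 31)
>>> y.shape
(29, 29)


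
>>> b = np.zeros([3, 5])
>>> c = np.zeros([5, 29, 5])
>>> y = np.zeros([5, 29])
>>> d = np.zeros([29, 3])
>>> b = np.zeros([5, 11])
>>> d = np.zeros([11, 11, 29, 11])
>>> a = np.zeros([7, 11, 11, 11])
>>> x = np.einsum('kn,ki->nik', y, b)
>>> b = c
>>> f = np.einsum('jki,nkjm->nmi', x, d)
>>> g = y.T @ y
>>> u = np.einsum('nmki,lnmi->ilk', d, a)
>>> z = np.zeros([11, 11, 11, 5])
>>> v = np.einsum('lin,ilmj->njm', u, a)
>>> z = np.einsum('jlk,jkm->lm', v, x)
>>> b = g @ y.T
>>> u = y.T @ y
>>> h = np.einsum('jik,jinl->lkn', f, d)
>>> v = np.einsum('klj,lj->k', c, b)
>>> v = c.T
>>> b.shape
(29, 5)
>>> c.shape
(5, 29, 5)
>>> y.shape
(5, 29)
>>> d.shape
(11, 11, 29, 11)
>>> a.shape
(7, 11, 11, 11)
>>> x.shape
(29, 11, 5)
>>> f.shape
(11, 11, 5)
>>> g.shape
(29, 29)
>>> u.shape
(29, 29)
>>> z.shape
(11, 5)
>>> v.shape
(5, 29, 5)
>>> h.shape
(11, 5, 29)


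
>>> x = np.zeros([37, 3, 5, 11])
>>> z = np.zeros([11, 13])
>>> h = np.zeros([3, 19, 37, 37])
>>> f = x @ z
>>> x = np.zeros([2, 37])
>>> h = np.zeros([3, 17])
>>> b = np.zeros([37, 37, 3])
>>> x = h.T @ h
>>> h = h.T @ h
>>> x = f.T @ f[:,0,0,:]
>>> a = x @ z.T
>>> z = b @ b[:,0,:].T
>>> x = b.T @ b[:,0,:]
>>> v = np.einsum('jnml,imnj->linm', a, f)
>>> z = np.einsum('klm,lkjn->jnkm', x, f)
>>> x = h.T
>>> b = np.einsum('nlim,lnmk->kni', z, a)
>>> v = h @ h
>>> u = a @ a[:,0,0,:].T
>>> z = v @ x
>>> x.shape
(17, 17)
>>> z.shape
(17, 17)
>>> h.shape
(17, 17)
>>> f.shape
(37, 3, 5, 13)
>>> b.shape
(11, 5, 3)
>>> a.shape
(13, 5, 3, 11)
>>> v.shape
(17, 17)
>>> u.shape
(13, 5, 3, 13)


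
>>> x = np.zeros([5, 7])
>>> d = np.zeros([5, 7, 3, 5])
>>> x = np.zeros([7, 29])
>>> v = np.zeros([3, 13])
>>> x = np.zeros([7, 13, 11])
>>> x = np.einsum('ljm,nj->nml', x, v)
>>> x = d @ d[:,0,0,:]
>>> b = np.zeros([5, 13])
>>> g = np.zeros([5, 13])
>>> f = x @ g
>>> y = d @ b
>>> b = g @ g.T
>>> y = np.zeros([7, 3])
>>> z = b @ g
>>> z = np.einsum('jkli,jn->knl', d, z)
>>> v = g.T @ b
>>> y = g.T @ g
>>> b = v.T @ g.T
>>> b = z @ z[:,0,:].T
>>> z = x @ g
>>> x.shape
(5, 7, 3, 5)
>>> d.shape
(5, 7, 3, 5)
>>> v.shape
(13, 5)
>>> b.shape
(7, 13, 7)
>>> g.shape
(5, 13)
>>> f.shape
(5, 7, 3, 13)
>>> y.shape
(13, 13)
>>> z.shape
(5, 7, 3, 13)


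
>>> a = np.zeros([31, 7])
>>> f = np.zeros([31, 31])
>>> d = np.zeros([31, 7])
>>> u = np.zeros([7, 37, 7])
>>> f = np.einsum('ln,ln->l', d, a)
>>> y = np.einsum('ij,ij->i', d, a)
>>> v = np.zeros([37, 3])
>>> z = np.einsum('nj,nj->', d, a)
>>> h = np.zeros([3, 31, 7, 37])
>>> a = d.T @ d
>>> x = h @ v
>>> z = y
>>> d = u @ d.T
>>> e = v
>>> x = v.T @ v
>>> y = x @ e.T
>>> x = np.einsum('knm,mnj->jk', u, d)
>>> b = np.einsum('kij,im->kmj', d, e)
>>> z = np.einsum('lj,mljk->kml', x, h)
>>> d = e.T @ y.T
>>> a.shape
(7, 7)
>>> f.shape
(31,)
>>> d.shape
(3, 3)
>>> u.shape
(7, 37, 7)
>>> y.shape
(3, 37)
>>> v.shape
(37, 3)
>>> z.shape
(37, 3, 31)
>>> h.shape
(3, 31, 7, 37)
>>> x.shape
(31, 7)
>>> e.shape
(37, 3)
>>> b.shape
(7, 3, 31)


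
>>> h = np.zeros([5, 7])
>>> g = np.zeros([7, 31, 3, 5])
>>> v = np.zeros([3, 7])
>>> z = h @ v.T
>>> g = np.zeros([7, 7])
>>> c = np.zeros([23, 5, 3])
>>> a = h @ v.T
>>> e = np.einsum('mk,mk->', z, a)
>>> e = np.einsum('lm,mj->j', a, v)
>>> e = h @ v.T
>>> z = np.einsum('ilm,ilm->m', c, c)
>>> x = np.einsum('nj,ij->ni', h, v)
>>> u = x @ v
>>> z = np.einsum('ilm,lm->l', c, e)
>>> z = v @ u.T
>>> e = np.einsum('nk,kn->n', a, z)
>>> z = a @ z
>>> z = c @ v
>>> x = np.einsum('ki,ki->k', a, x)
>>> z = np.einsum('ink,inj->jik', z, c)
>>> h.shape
(5, 7)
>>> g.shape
(7, 7)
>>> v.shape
(3, 7)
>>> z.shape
(3, 23, 7)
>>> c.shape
(23, 5, 3)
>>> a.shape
(5, 3)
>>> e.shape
(5,)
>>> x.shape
(5,)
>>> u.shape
(5, 7)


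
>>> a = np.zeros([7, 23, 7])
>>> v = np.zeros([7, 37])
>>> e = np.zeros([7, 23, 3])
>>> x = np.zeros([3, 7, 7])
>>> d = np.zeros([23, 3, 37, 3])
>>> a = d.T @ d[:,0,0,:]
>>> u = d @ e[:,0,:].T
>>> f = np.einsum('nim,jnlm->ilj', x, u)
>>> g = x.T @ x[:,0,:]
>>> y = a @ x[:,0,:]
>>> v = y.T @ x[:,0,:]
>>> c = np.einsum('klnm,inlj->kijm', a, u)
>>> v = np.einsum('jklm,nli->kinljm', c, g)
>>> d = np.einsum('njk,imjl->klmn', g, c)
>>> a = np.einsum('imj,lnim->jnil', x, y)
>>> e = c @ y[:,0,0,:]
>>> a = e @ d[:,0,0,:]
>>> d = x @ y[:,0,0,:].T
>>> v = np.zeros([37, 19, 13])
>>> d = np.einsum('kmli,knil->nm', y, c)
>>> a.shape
(3, 23, 7, 7)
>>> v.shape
(37, 19, 13)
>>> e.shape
(3, 23, 7, 7)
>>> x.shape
(3, 7, 7)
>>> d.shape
(23, 37)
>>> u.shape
(23, 3, 37, 7)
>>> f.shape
(7, 37, 23)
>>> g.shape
(7, 7, 7)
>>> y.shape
(3, 37, 3, 7)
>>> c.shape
(3, 23, 7, 3)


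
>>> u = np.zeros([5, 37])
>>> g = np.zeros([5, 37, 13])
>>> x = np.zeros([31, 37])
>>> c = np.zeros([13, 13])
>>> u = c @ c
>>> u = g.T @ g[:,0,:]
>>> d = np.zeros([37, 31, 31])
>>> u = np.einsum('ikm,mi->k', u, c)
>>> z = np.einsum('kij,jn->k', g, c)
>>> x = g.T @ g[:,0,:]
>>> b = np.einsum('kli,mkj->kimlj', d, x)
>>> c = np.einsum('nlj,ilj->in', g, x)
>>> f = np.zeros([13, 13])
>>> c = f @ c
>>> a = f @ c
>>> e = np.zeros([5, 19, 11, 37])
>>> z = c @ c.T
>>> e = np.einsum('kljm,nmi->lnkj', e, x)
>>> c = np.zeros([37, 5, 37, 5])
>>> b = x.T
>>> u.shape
(37,)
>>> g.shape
(5, 37, 13)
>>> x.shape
(13, 37, 13)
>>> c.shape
(37, 5, 37, 5)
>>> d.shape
(37, 31, 31)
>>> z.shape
(13, 13)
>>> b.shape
(13, 37, 13)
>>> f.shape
(13, 13)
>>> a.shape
(13, 5)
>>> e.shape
(19, 13, 5, 11)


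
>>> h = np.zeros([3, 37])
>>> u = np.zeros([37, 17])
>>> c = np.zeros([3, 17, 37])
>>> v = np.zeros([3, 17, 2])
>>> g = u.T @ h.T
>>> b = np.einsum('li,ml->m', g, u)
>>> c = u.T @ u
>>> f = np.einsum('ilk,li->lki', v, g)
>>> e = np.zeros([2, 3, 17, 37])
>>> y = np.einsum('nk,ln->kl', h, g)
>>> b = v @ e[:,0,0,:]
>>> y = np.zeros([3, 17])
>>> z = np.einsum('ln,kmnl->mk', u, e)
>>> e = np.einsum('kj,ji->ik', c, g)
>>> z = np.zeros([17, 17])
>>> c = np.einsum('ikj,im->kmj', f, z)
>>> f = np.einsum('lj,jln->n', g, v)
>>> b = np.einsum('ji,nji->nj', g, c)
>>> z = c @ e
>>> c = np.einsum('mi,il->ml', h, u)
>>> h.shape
(3, 37)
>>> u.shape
(37, 17)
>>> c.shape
(3, 17)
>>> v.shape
(3, 17, 2)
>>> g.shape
(17, 3)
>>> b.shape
(2, 17)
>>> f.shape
(2,)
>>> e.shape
(3, 17)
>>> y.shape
(3, 17)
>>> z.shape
(2, 17, 17)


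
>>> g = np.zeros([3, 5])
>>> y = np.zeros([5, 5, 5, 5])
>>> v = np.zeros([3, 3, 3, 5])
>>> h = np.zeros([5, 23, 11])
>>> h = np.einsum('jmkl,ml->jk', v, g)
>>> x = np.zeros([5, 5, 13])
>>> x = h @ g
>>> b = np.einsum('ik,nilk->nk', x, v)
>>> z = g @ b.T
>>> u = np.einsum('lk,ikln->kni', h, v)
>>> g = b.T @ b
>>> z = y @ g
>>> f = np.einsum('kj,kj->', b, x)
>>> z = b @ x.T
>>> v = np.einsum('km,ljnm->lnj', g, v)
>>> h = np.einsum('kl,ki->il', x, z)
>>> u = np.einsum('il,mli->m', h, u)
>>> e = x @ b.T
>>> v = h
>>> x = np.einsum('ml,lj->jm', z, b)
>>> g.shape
(5, 5)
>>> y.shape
(5, 5, 5, 5)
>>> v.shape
(3, 5)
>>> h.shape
(3, 5)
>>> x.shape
(5, 3)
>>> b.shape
(3, 5)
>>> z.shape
(3, 3)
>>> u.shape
(3,)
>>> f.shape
()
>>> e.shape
(3, 3)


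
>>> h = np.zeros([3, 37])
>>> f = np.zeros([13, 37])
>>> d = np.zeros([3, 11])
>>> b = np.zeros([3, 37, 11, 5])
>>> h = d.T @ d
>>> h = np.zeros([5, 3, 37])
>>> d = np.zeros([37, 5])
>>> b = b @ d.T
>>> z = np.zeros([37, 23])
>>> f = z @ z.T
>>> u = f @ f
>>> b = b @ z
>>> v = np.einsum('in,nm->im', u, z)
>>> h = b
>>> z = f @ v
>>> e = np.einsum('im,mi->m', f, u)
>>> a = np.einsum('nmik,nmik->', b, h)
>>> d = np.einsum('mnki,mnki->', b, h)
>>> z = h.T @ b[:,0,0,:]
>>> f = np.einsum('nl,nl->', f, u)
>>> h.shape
(3, 37, 11, 23)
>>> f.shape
()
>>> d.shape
()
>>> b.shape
(3, 37, 11, 23)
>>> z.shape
(23, 11, 37, 23)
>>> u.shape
(37, 37)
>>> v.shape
(37, 23)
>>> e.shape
(37,)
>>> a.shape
()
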